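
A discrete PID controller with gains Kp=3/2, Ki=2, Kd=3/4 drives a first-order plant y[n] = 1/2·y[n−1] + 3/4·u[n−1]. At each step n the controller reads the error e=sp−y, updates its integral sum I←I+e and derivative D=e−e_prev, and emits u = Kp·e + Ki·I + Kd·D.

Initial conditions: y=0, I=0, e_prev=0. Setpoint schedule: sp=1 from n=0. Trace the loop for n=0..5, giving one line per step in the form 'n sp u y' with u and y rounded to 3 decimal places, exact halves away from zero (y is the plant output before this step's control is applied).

(exact arithmetic carried between steps; '≈' marks a value shown rounded to 6 d.p. or computed from one; I and e_prev carry over from the previous line; the table rounds u and y to 3 d.p., halves away from zero)
n=0: y=0, sp=1, e=sp−y=1; I=1, D=e−e_prev=1; u=3/2·1+2·1+3/4·1=4.25; next y=1/2·0+3/4·4.25=3.1875
n=1: y=3.1875, sp=1, e=sp−y=-2.1875; I=-1.1875, D=e−e_prev=-3.1875; u=3/2·(-2.1875)+2·(-1.1875)+3/4·(-3.1875)=-8.046875; next y=1/2·3.1875+3/4·(-8.046875)≈-4.441406
n=2: y≈-4.441406, sp=1, e=sp−y≈5.441406; I≈4.253906, D=e−e_prev≈7.628906; u=3/2·5.441406+2·4.253906+3/4·7.628906≈22.391602; next y=1/2·(-4.441406)+3/4·22.391602≈14.572998
n=3: y≈14.572998, sp=1, e=sp−y≈-13.572998; I≈-9.319092, D=e−e_prev≈-19.014404; u=3/2·(-13.572998)+2·(-9.319092)+3/4·(-19.014404)≈-53.258484; next y=1/2·14.572998+3/4·(-53.258484)≈-32.657364
n=4: y≈-32.657364, sp=1, e=sp−y≈33.657364; I≈24.338272, D=e−e_prev≈47.230362; u=3/2·33.657364+2·24.338272+3/4·47.230362≈134.585361; next y=1/2·(-32.657364)+3/4·134.585361≈84.610339
n=5: y≈84.610339, sp=1, e=sp−y≈-83.610339; I≈-59.272067, D=e−e_prev≈-117.267703; u=3/2·(-83.610339)+2·(-59.272067)+3/4·(-117.267703)≈-331.910420; next y=1/2·84.610339+3/4·(-331.910420)≈-206.627646

0 1 4.250 0.000
1 1 -8.047 3.188
2 1 22.392 -4.441
3 1 -53.258 14.573
4 1 134.585 -32.657
5 1 -331.910 84.610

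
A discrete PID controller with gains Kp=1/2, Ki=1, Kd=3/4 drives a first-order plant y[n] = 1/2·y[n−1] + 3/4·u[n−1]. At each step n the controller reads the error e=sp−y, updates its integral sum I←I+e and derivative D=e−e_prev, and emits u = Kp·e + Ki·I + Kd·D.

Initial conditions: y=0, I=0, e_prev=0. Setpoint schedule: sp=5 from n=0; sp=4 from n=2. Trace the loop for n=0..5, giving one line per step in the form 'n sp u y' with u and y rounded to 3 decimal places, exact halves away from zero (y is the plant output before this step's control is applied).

(exact arithmetic carried between steps; '≈' marks a value shown rounded to 6 d.p. or computed from one; I and e_prev carry over from the previous line; the table rounds u and y to 3 d.p., halves away from zero)
n=0: y=0, sp=5, e=sp−y=5; I=5, D=e−e_prev=5; u=1/2·5+1·5+3/4·5=11.25; next y=1/2·0+3/4·11.25=8.4375
n=1: y=8.4375, sp=5, e=sp−y=-3.4375; I=1.5625, D=e−e_prev=-8.4375; u=1/2·(-3.4375)+1·1.5625+3/4·(-8.4375)=-6.484375; next y=1/2·8.4375+3/4·(-6.484375)≈-0.644531
n=2: y≈-0.644531, sp=4, e=sp−y≈4.644531; I≈6.207031, D=e−e_prev≈8.082031; u=1/2·4.644531+1·6.207031+3/4·8.082031≈14.590820; next y=1/2·(-0.644531)+3/4·14.590820≈10.620850
n=3: y≈10.620850, sp=4, e=sp−y≈-6.620850; I≈-0.413818, D=e−e_prev≈-11.265381; u=1/2·(-6.620850)+1·(-0.413818)+3/4·(-11.265381)≈-12.173279; next y=1/2·10.620850+3/4·(-12.173279)≈-3.819534
n=4: y≈-3.819534, sp=4, e=sp−y≈7.819534; I≈7.405716, D=e−e_prev≈14.440384; u=1/2·7.819534+1·7.405716+3/4·14.440384≈22.145771; next y=1/2·(-3.819534)+3/4·22.145771≈14.699561
n=5: y≈14.699561, sp=4, e=sp−y≈-10.699561; I≈-3.293845, D=e−e_prev≈-18.519095; u=1/2·(-10.699561)+1·(-3.293845)+3/4·(-18.519095)≈-22.532947; next y=1/2·14.699561+3/4·(-22.532947)≈-9.549930

0 5 11.250 0.000
1 5 -6.484 8.438
2 4 14.591 -0.645
3 4 -12.173 10.621
4 4 22.146 -3.820
5 4 -22.533 14.700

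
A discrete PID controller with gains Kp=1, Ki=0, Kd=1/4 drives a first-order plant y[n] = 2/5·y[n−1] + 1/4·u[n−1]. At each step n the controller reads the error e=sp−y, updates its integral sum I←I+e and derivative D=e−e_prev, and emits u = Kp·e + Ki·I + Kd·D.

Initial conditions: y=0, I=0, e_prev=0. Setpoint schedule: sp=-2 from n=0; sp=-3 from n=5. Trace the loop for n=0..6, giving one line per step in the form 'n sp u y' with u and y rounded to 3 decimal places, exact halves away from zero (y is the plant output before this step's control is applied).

(exact arithmetic carried between steps; '≈' marks a value shown rounded to 6 d.p. or computed from one; I and e_prev carry over from the previous line; the table rounds u and y to 3 d.p., halves away from zero)
n=0: y=0, sp=-2, e=sp−y=-2; I=-2, D=e−e_prev=-2; u=1·(-2)+0·(-2)+1/4·(-2)=-2.5; next y=2/5·0+1/4·(-2.5)=-0.625
n=1: y=-0.625, sp=-2, e=sp−y=-1.375; I=-3.375, D=e−e_prev=0.625; u=1·(-1.375)+0·(-3.375)+1/4·0.625=-1.21875; next y=2/5·(-0.625)+1/4·(-1.21875)≈-0.554688
n=2: y≈-0.554688, sp=-2, e=sp−y≈-1.445313; I≈-4.820313, D=e−e_prev≈-0.070313; u=1·(-1.445313)+0·(-4.820313)+1/4·(-0.070313)≈-1.462891; next y=2/5·(-0.554688)+1/4·(-1.462891)≈-0.587598
n=3: y≈-0.587598, sp=-2, e=sp−y≈-1.412402; I≈-6.232715, D=e−e_prev≈0.032910; u=1·(-1.412402)+0·(-6.232715)+1/4·0.032910≈-1.404175; next y=2/5·(-0.587598)+1/4·(-1.404175)≈-0.586083
n=4: y≈-0.586083, sp=-2, e=sp−y≈-1.413917; I≈-7.646632, D=e−e_prev≈-0.001515; u=1·(-1.413917)+0·(-7.646632)+1/4·(-0.001515)≈-1.414296; next y=2/5·(-0.586083)+1/4·(-1.414296)≈-0.588007
n=5: y≈-0.588007, sp=-3, e=sp−y≈-2.411993; I≈-10.058625, D=e−e_prev≈-0.998076; u=1·(-2.411993)+0·(-10.058625)+1/4·(-0.998076)≈-2.661512; next y=2/5·(-0.588007)+1/4·(-2.661512)≈-0.900581
n=6: y≈-0.900581, sp=-3, e=sp−y≈-2.099419; I≈-12.158044, D=e−e_prev≈0.312574; u=1·(-2.099419)+0·(-12.158044)+1/4·0.312574≈-2.021276; next y=2/5·(-0.900581)+1/4·(-2.021276)≈-0.865551

0 -2 -2.500 0.000
1 -2 -1.219 -0.625
2 -2 -1.463 -0.555
3 -2 -1.404 -0.588
4 -2 -1.414 -0.586
5 -3 -2.662 -0.588
6 -3 -2.021 -0.901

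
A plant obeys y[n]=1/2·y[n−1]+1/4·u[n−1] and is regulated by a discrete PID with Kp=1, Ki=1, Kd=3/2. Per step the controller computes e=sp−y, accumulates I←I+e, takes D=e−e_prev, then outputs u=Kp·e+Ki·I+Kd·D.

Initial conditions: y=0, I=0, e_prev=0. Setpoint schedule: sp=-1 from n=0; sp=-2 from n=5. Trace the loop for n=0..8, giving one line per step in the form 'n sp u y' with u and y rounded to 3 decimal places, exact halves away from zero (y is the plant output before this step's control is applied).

(exact arithmetic carried between steps; '≈' marks a value shown rounded to 6 d.p. or computed from one; I and e_prev carry over from the previous line; the table rounds u and y to 3 d.p., halves away from zero)
n=0: y=0, sp=-1, e=sp−y=-1; I=-1, D=e−e_prev=-1; u=1·(-1)+1·(-1)+3/2·(-1)=-3.5; next y=1/2·0+1/4·(-3.5)=-0.875
n=1: y=-0.875, sp=-1, e=sp−y=-0.125; I=-1.125, D=e−e_prev=0.875; u=1·(-0.125)+1·(-1.125)+3/2·0.875=0.0625; next y=1/2·(-0.875)+1/4·0.0625=-0.421875
n=2: y=-0.421875, sp=-1, e=sp−y=-0.578125; I=-1.703125, D=e−e_prev=-0.453125; u=1·(-0.578125)+1·(-1.703125)+3/2·(-0.453125)≈-2.960938; next y=1/2·(-0.421875)+1/4·(-2.960938)≈-0.951172
n=3: y≈-0.951172, sp=-1, e=sp−y≈-0.048828; I≈-1.751953, D=e−e_prev≈0.529297; u=1·(-0.048828)+1·(-1.751953)+3/2·0.529297≈-1.006836; next y=1/2·(-0.951172)+1/4·(-1.006836)≈-0.727295
n=4: y≈-0.727295, sp=-1, e=sp−y≈-0.272705; I≈-2.024658, D=e−e_prev≈-0.223877; u=1·(-0.272705)+1·(-2.024658)+3/2·(-0.223877)≈-2.633179; next y=1/2·(-0.727295)+1/4·(-2.633179)≈-1.021942
n=5: y≈-1.021942, sp=-2, e=sp−y≈-0.978058; I≈-3.002716, D=e−e_prev≈-0.705353; u=1·(-0.978058)+1·(-3.002716)+3/2·(-0.705353)≈-5.038803; next y=1/2·(-1.021942)+1/4·(-5.038803)≈-1.770672
n=6: y≈-1.770672, sp=-2, e=sp−y≈-0.229328; I≈-3.232044, D=e−e_prev≈0.748730; u=1·(-0.229328)+1·(-3.232044)+3/2·0.748730≈-2.338278; next y=1/2·(-1.770672)+1/4·(-2.338278)≈-1.469905
n=7: y≈-1.469905, sp=-2, e=sp−y≈-0.530095; I≈-3.762139, D=e−e_prev≈-0.300766; u=1·(-0.530095)+1·(-3.762139)+3/2·(-0.300766)≈-4.743383; next y=1/2·(-1.469905)+1/4·(-4.743383)≈-1.920798
n=8: y≈-1.920798, sp=-2, e=sp−y≈-0.079202; I≈-3.841340, D=e−e_prev≈0.450893; u=1·(-0.079202)+1·(-3.841340)+3/2·0.450893≈-3.244202; next y=1/2·(-1.920798)+1/4·(-3.244202)≈-1.771450

0 -1 -3.500 0.000
1 -1 0.063 -0.875
2 -1 -2.961 -0.422
3 -1 -1.007 -0.951
4 -1 -2.633 -0.727
5 -2 -5.039 -1.022
6 -2 -2.338 -1.771
7 -2 -4.743 -1.470
8 -2 -3.244 -1.921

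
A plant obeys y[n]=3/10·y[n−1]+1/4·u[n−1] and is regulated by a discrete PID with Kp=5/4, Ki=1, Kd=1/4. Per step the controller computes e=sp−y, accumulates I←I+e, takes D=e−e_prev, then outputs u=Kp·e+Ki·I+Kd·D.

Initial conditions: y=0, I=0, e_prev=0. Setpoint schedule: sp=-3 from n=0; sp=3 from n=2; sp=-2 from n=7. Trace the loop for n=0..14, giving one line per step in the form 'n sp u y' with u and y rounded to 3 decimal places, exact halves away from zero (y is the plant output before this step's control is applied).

0 -3 -7.500 0.000
1 -3 -5.063 -1.875
2 3 8.227 -1.828
3 3 3.226 1.508
4 3 6.175 1.259
5 3 6.197 1.921
6 3 6.931 2.126
7 -2 -5.256 2.370
8 -2 -0.882 -0.603
9 -2 -3.526 -0.401
10 -2 -3.573 -1.002
11 -2 -4.241 -1.194
12 -2 -4.534 -1.418
13 -2 -4.820 -1.559
14 -2 -5.012 -1.673

(exact arithmetic carried between steps; '≈' marks a value shown rounded to 6 d.p. or computed from one; I and e_prev carry over from the previous line; the table rounds u and y to 3 d.p., halves away from zero)
n=0: y=0, sp=-3, e=sp−y=-3; I=-3, D=e−e_prev=-3; u=5/4·(-3)+1·(-3)+1/4·(-3)=-7.5; next y=3/10·0+1/4·(-7.5)=-1.875
n=1: y=-1.875, sp=-3, e=sp−y=-1.125; I=-4.125, D=e−e_prev=1.875; u=5/4·(-1.125)+1·(-4.125)+1/4·1.875=-5.0625; next y=3/10·(-1.875)+1/4·(-5.0625)=-1.828125
n=2: y=-1.828125, sp=3, e=sp−y=4.828125; I=0.703125, D=e−e_prev=5.953125; u=5/4·4.828125+1·0.703125+1/4·5.953125≈8.226563; next y=3/10·(-1.828125)+1/4·8.226563≈1.508203
n=3: y≈1.508203, sp=3, e=sp−y≈1.491797; I≈2.194922, D=e−e_prev≈-3.336328; u=5/4·1.491797+1·2.194922+1/4·(-3.336328)≈3.225586; next y=3/10·1.508203+1/4·3.225586≈1.258857
n=4: y≈1.258857, sp=3, e=sp−y≈1.741143; I≈3.936064, D=e−e_prev≈0.249346; u=5/4·1.741143+1·3.936064+1/4·0.249346≈6.174829; next y=3/10·1.258857+1/4·6.174829≈1.921365
n=5: y≈1.921365, sp=3, e=sp−y≈1.078635; I≈5.014700, D=e−e_prev≈-0.662507; u=5/4·1.078635+1·5.014700+1/4·(-0.662507)≈6.197368; next y=3/10·1.921365+1/4·6.197368≈2.125751
n=6: y≈2.125751, sp=3, e=sp−y≈0.874249; I≈5.888949, D=e−e_prev≈-0.204387; u=5/4·0.874249+1·5.888949+1/4·(-0.204387)≈6.930663; next y=3/10·2.125751+1/4·6.930663≈2.370391
n=7: y≈2.370391, sp=-2, e=sp−y≈-4.370391; I≈1.518558, D=e−e_prev≈-5.244640; u=5/4·(-4.370391)+1·1.518558+1/4·(-5.244640)≈-5.255591; next y=3/10·2.370391+1/4·(-5.255591)≈-0.602780
n=8: y≈-0.602780, sp=-2, e=sp−y≈-1.397220; I≈0.121338, D=e−e_prev≈2.973172; u=5/4·(-1.397220)+1·0.121338+1/4·2.973172≈-0.881893; next y=3/10·(-0.602780)+1/4·(-0.881893)≈-0.401307
n=9: y≈-0.401307, sp=-2, e=sp−y≈-1.598693; I≈-1.477354, D=e−e_prev≈-0.201473; u=5/4·(-1.598693)+1·(-1.477354)+1/4·(-0.201473)≈-3.526088; next y=3/10·(-0.401307)+1/4·(-3.526088)≈-1.001914
n=10: y≈-1.001914, sp=-2, e=sp−y≈-0.998086; I≈-2.475440, D=e−e_prev≈0.600607; u=5/4·(-0.998086)+1·(-2.475440)+1/4·0.600607≈-3.572895; next y=3/10·(-1.001914)+1/4·(-3.572895)≈-1.193798
n=11: y≈-1.193798, sp=-2, e=sp−y≈-0.806202; I≈-3.281642, D=e−e_prev≈0.191884; u=5/4·(-0.806202)+1·(-3.281642)+1/4·0.191884≈-4.241423; next y=3/10·(-1.193798)+1/4·(-4.241423)≈-1.418495
n=12: y≈-1.418495, sp=-2, e=sp−y≈-0.581505; I≈-3.863147, D=e−e_prev≈0.224697; u=5/4·(-0.581505)+1·(-3.863147)+1/4·0.224697≈-4.533853; next y=3/10·(-1.418495)+1/4·(-4.533853)≈-1.559012
n=13: y≈-1.559012, sp=-2, e=sp−y≈-0.440988; I≈-4.304135, D=e−e_prev≈0.140517; u=5/4·(-0.440988)+1·(-4.304135)+1/4·0.140517≈-4.820241; next y=3/10·(-1.559012)+1/4·(-4.820241)≈-1.672764
n=14: y≈-1.672764, sp=-2, e=sp−y≈-0.327236; I≈-4.631371, D=e−e_prev≈0.113752; u=5/4·(-0.327236)+1·(-4.631371)+1/4·0.113752≈-5.011978; next y=3/10·(-1.672764)+1/4·(-5.011978)≈-1.754824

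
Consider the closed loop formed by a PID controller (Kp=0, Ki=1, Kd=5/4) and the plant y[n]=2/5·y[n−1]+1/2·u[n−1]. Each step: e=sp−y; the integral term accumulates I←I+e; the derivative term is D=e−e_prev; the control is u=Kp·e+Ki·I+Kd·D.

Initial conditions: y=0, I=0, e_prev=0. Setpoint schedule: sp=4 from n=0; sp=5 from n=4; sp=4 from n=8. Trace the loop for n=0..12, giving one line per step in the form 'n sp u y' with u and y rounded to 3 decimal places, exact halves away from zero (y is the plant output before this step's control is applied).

0 4 9.000 0.000
1 4 -2.125 4.500
2 4 11.466 0.738
3 4 -1.878 6.028
4 5 15.207 1.472
5 5 -3.330 8.193
6 5 16.684 1.612
7 5 -4.747 8.987
8 4 15.708 1.221
9 4 -5.993 8.342
10 4 16.570 0.340
11 4 -7.955 8.421
12 4 18.043 -0.609

(exact arithmetic carried between steps; '≈' marks a value shown rounded to 6 d.p. or computed from one; I and e_prev carry over from the previous line; the table rounds u and y to 3 d.p., halves away from zero)
n=0: y=0, sp=4, e=sp−y=4; I=4, D=e−e_prev=4; u=0·4+1·4+5/4·4=9; next y=2/5·0+1/2·9=4.5
n=1: y=4.5, sp=4, e=sp−y=-0.5; I=3.5, D=e−e_prev=-4.5; u=0·(-0.5)+1·3.5+5/4·(-4.5)=-2.125; next y=2/5·4.5+1/2·(-2.125)=0.7375
n=2: y=0.7375, sp=4, e=sp−y=3.2625; I=6.7625, D=e−e_prev=3.7625; u=0·3.2625+1·6.7625+5/4·3.7625=11.465625; next y=2/5·0.7375+1/2·11.465625≈6.027813
n=3: y≈6.027813, sp=4, e=sp−y≈-2.027813; I≈4.734688, D=e−e_prev≈-5.290313; u=0·(-2.027813)+1·4.734688+5/4·(-5.290313)≈-1.878203; next y=2/5·6.027813+1/2·(-1.878203)≈1.472023
n=4: y≈1.472023, sp=5, e=sp−y≈3.527977; I≈8.262664, D=e−e_prev≈5.555789; u=0·3.527977+1·8.262664+5/4·5.555789≈15.207400; next y=2/5·1.472023+1/2·15.207400≈8.192510
n=5: y≈8.192510, sp=5, e=sp−y≈-3.192510; I≈5.070154, D=e−e_prev≈-6.720486; u=0·(-3.192510)+1·5.070154+5/4·(-6.720486)≈-3.330453; next y=2/5·8.192510+1/2·(-3.330453)≈1.611777
n=6: y≈1.611777, sp=5, e=sp−y≈3.388223; I≈8.458377, D=e−e_prev≈6.580732; u=0·3.388223+1·8.458377+5/4·6.580732≈16.684293; next y=2/5·1.611777+1/2·16.684293≈8.986857
n=7: y≈8.986857, sp=5, e=sp−y≈-3.986857; I≈4.471520, D=e−e_prev≈-7.375080; u=0·(-3.986857)+1·4.471520+5/4·(-7.375080)≈-4.747330; next y=2/5·8.986857+1/2·(-4.747330)≈1.221078
n=8: y≈1.221078, sp=4, e=sp−y≈2.778922; I≈7.250442, D=e−e_prev≈6.765779; u=0·2.778922+1·7.250442+5/4·6.765779≈15.707666; next y=2/5·1.221078+1/2·15.707666≈8.342264
n=9: y≈8.342264, sp=4, e=sp−y≈-4.342264; I≈2.908178, D=e−e_prev≈-7.121186; u=0·(-4.342264)+1·2.908178+5/4·(-7.121186)≈-5.993305; next y=2/5·8.342264+1/2·(-5.993305)≈0.340253
n=10: y≈0.340253, sp=4, e=sp−y≈3.659747; I≈6.567925, D=e−e_prev≈8.002011; u=0·3.659747+1·6.567925+5/4·8.002011≈16.570439; next y=2/5·0.340253+1/2·16.570439≈8.421321
n=11: y≈8.421321, sp=4, e=sp−y≈-4.421321; I≈2.146604, D=e−e_prev≈-8.081067; u=0·(-4.421321)+1·2.146604+5/4·(-8.081067)≈-7.954730; next y=2/5·8.421321+1/2·(-7.954730)≈-0.608837
n=12: y≈-0.608837, sp=4, e=sp−y≈4.608837; I≈6.755441, D=e−e_prev≈9.030157; u=0·4.608837+1·6.755441+5/4·9.030157≈18.043138; next y=2/5·(-0.608837)+1/2·18.043138≈8.778034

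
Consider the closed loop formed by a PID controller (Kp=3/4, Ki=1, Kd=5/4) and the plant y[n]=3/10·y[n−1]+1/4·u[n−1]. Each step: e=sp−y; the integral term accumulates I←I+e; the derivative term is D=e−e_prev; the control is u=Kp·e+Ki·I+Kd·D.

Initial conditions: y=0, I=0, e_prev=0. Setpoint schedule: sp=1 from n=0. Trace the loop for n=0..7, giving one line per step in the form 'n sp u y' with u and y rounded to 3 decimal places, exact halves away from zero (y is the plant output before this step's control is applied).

(exact arithmetic carried between steps; '≈' marks a value shown rounded to 6 d.p. or computed from one; I and e_prev carry over from the previous line; the table rounds u and y to 3 d.p., halves away from zero)
n=0: y=0, sp=1, e=sp−y=1; I=1, D=e−e_prev=1; u=3/4·1+1·1+5/4·1=3; next y=3/10·0+1/4·3=0.75
n=1: y=0.75, sp=1, e=sp−y=0.25; I=1.25, D=e−e_prev=-0.75; u=3/4·0.25+1·1.25+5/4·(-0.75)=0.5; next y=3/10·0.75+1/4·0.5=0.35
n=2: y=0.35, sp=1, e=sp−y=0.65; I=1.9, D=e−e_prev=0.4; u=3/4·0.65+1·1.9+5/4·0.4=2.8875; next y=3/10·0.35+1/4·2.8875=0.826875
n=3: y=0.826875, sp=1, e=sp−y=0.173125; I=2.073125, D=e−e_prev=-0.476875; u=3/4·0.173125+1·2.073125+5/4·(-0.476875)=1.606875; next y=3/10·0.826875+1/4·1.606875≈0.649781
n=4: y≈0.649781, sp=1, e=sp−y≈0.350219; I≈2.423344, D=e−e_prev≈0.177094; u=3/4·0.350219+1·2.423344+5/4·0.177094≈2.907375; next y=3/10·0.649781+1/4·2.907375≈0.921778
n=5: y≈0.921778, sp=1, e=sp−y≈0.078222; I≈2.501566, D=e−e_prev≈-0.271997; u=3/4·0.078222+1·2.501566+5/4·(-0.271997)≈2.220236; next y=3/10·0.921778+1/4·2.220236≈0.831592
n=6: y≈0.831592, sp=1, e=sp−y≈0.168408; I≈2.669973, D=e−e_prev≈0.090186; u=3/4·0.168408+1·2.669973+5/4·0.090186≈2.909011; next y=3/10·0.831592+1/4·2.909011≈0.976730
n=7: y≈0.976730, sp=1, e=sp−y≈0.023270; I≈2.693243, D=e−e_prev≈-0.145138; u=3/4·0.023270+1·2.693243+5/4·(-0.145138)≈2.529272; next y=3/10·0.976730+1/4·2.529272≈0.925337

0 1 3.000 0.000
1 1 0.500 0.750
2 1 2.888 0.350
3 1 1.607 0.827
4 1 2.907 0.650
5 1 2.220 0.922
6 1 2.909 0.832
7 1 2.529 0.977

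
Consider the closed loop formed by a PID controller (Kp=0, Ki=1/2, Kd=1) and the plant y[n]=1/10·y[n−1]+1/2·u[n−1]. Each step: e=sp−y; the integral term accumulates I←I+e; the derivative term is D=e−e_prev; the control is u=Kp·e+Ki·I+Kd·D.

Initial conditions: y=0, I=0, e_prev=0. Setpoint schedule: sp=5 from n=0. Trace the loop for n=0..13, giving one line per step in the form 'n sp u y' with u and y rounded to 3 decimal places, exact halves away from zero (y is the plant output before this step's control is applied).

0 5 7.500 0.000
1 5 -0.625 3.750
2 5 9.281 0.063
3 5 1.186 4.647
4 5 11.331 1.058
5 5 2.642 5.771
6 5 12.780 1.898
7 5 3.436 6.580
8 5 13.633 2.376
9 5 3.724 7.054
10 5 14.105 2.567
11 5 3.722 7.309
12 5 14.385 2.592
13 5 3.582 7.452

(exact arithmetic carried between steps; '≈' marks a value shown rounded to 6 d.p. or computed from one; I and e_prev carry over from the previous line; the table rounds u and y to 3 d.p., halves away from zero)
n=0: y=0, sp=5, e=sp−y=5; I=5, D=e−e_prev=5; u=0·5+1/2·5+1·5=7.5; next y=1/10·0+1/2·7.5=3.75
n=1: y=3.75, sp=5, e=sp−y=1.25; I=6.25, D=e−e_prev=-3.75; u=0·1.25+1/2·6.25+1·(-3.75)=-0.625; next y=1/10·3.75+1/2·(-0.625)=0.0625
n=2: y=0.0625, sp=5, e=sp−y=4.9375; I=11.1875, D=e−e_prev=3.6875; u=0·4.9375+1/2·11.1875+1·3.6875=9.28125; next y=1/10·0.0625+1/2·9.28125=4.646875
n=3: y=4.646875, sp=5, e=sp−y=0.353125; I=11.540625, D=e−e_prev=-4.584375; u=0·0.353125+1/2·11.540625+1·(-4.584375)≈1.185938; next y=1/10·4.646875+1/2·1.185938≈1.057656
n=4: y≈1.057656, sp=5, e=sp−y≈3.942344; I≈15.482969, D=e−e_prev≈3.589219; u=0·3.942344+1/2·15.482969+1·3.589219≈11.330703; next y=1/10·1.057656+1/2·11.330703≈5.771117
n=5: y≈5.771117, sp=5, e=sp−y≈-0.771117; I≈14.711852, D=e−e_prev≈-4.713461; u=0·(-0.771117)+1/2·14.711852+1·(-4.713461)≈2.642465; next y=1/10·5.771117+1/2·2.642465≈1.898344
n=6: y≈1.898344, sp=5, e=sp−y≈3.101656; I≈17.813507, D=e−e_prev≈3.872773; u=0·3.101656+1/2·17.813507+1·3.872773≈12.779527; next y=1/10·1.898344+1/2·12.779527≈6.579598
n=7: y≈6.579598, sp=5, e=sp−y≈-1.579598; I≈16.233910, D=e−e_prev≈-4.681254; u=0·(-1.579598)+1/2·16.233910+1·(-4.681254)≈3.435701; next y=1/10·6.579598+1/2·3.435701≈2.375810
n=8: y≈2.375810, sp=5, e=sp−y≈2.624190; I≈18.858099, D=e−e_prev≈4.203787; u=0·2.624190+1/2·18.858099+1·4.203787≈13.632837; next y=1/10·2.375810+1/2·13.632837≈7.054000
n=9: y≈7.054000, sp=5, e=sp−y≈-2.054000; I≈16.804100, D=e−e_prev≈-4.678189; u=0·(-2.054000)+1/2·16.804100+1·(-4.678189)≈3.723861; next y=1/10·7.054000+1/2·3.723861≈2.567330
n=10: y≈2.567330, sp=5, e=sp−y≈2.432670; I≈19.236769, D=e−e_prev≈4.486669; u=0·2.432670+1/2·19.236769+1·4.486669≈14.105054; next y=1/10·2.567330+1/2·14.105054≈7.309260
n=11: y≈7.309260, sp=5, e=sp−y≈-2.309260; I≈16.927509, D=e−e_prev≈-4.741930; u=0·(-2.309260)+1/2·16.927509+1·(-4.741930)≈3.721825; next y=1/10·7.309260+1/2·3.721825≈2.591838
n=12: y≈2.591838, sp=5, e=sp−y≈2.408162; I≈19.335671, D=e−e_prev≈4.717422; u=0·2.408162+1/2·19.335671+1·4.717422≈14.385257; next y=1/10·2.591838+1/2·14.385257≈7.451812
n=13: y≈7.451812, sp=5, e=sp−y≈-2.451812; I≈16.883859, D=e−e_prev≈-4.859974; u=0·(-2.451812)+1/2·16.883859+1·(-4.859974)≈3.581955; next y=1/10·7.451812+1/2·3.581955≈2.536159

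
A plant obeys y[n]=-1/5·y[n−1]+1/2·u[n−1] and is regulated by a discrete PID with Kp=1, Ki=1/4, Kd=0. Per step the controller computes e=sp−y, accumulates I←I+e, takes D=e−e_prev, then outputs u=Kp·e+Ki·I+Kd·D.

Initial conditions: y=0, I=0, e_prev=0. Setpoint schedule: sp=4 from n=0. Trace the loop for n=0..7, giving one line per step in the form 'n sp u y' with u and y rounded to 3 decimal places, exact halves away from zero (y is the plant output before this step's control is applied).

(exact arithmetic carried between steps; '≈' marks a value shown rounded to 6 d.p. or computed from one; I and e_prev carry over from the previous line; the table rounds u and y to 3 d.p., halves away from zero)
n=0: y=0, sp=4, e=sp−y=4; I=4, D=e−e_prev=4; u=1·4+1/4·4+0·4=5; next y=-1/5·0+1/2·5=2.5
n=1: y=2.5, sp=4, e=sp−y=1.5; I=5.5, D=e−e_prev=-2.5; u=1·1.5+1/4·5.5+0·(-2.5)=2.875; next y=-1/5·2.5+1/2·2.875=0.9375
n=2: y=0.9375, sp=4, e=sp−y=3.0625; I=8.5625, D=e−e_prev=1.5625; u=1·3.0625+1/4·8.5625+0·1.5625=5.203125; next y=-1/5·0.9375+1/2·5.203125≈2.414063
n=3: y≈2.414063, sp=4, e=sp−y≈1.585938; I≈10.148438, D=e−e_prev≈-1.476563; u=1·1.585938+1/4·10.148438+0·(-1.476563)≈4.123047; next y=-1/5·2.414063+1/2·4.123047≈1.578711
n=4: y≈1.578711, sp=4, e=sp−y≈2.421289; I≈12.569727, D=e−e_prev≈0.835352; u=1·2.421289+1/4·12.569727+0·0.835352≈5.563721; next y=-1/5·1.578711+1/2·5.563721≈2.466118
n=5: y≈2.466118, sp=4, e=sp−y≈1.533882; I≈14.103608, D=e−e_prev≈-0.887407; u=1·1.533882+1/4·14.103608+0·(-0.887407)≈5.059784; next y=-1/5·2.466118+1/2·5.059784≈2.036668
n=6: y≈2.036668, sp=4, e=sp−y≈1.963332; I≈16.066940, D=e−e_prev≈0.429450; u=1·1.963332+1/4·16.066940+0·0.429450≈5.980067; next y=-1/5·2.036668+1/2·5.980067≈2.582700
n=7: y≈2.582700, sp=4, e=sp−y≈1.417300; I≈17.484240, D=e−e_prev≈-0.546031; u=1·1.417300+1/4·17.484240+0·(-0.546031)≈5.788360; next y=-1/5·2.582700+1/2·5.788360≈2.377640

0 4 5.000 0.000
1 4 2.875 2.500
2 4 5.203 0.938
3 4 4.123 2.414
4 4 5.564 1.579
5 4 5.060 2.466
6 4 5.980 2.037
7 4 5.788 2.583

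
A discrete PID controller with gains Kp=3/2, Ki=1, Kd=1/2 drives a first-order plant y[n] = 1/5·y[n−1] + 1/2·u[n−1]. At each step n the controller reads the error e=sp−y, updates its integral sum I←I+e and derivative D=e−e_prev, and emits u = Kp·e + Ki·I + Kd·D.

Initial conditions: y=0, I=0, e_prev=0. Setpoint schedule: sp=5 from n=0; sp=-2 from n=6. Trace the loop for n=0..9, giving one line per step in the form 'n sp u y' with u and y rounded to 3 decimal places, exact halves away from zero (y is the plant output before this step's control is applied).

(exact arithmetic carried between steps; '≈' marks a value shown rounded to 6 d.p. or computed from one; I and e_prev carry over from the previous line; the table rounds u and y to 3 d.p., halves away from zero)
n=0: y=0, sp=5, e=sp−y=5; I=5, D=e−e_prev=5; u=3/2·5+1·5+1/2·5=15; next y=1/5·0+1/2·15=7.5
n=1: y=7.5, sp=5, e=sp−y=-2.5; I=2.5, D=e−e_prev=-7.5; u=3/2·(-2.5)+1·2.5+1/2·(-7.5)=-5; next y=1/5·7.5+1/2·(-5)=-1
n=2: y=-1, sp=5, e=sp−y=6; I=8.5, D=e−e_prev=8.5; u=3/2·6+1·8.5+1/2·8.5=21.75; next y=1/5·(-1)+1/2·21.75=10.675
n=3: y=10.675, sp=5, e=sp−y=-5.675; I=2.825, D=e−e_prev=-11.675; u=3/2·(-5.675)+1·2.825+1/2·(-11.675)=-11.525; next y=1/5·10.675+1/2·(-11.525)=-3.6275
n=4: y=-3.6275, sp=5, e=sp−y=8.6275; I=11.4525, D=e−e_prev=14.3025; u=3/2·8.6275+1·11.4525+1/2·14.3025=31.545; next y=1/5·(-3.6275)+1/2·31.545=15.047
n=5: y=15.047, sp=5, e=sp−y=-10.047; I=1.4055, D=e−e_prev=-18.6745; u=3/2·(-10.047)+1·1.4055+1/2·(-18.6745)=-23.00225; next y=1/5·15.047+1/2·(-23.00225)=-8.491725
n=6: y=-8.491725, sp=-2, e=sp−y=6.491725; I=7.897225, D=e−e_prev=16.538725; u=3/2·6.491725+1·7.897225+1/2·16.538725=25.904175; next y=1/5·(-8.491725)+1/2·25.904175≈11.253743
n=7: y≈11.253743, sp=-2, e=sp−y≈-13.253743; I≈-5.356518, D=e−e_prev≈-19.745468; u=3/2·(-13.253743)+1·(-5.356518)+1/2·(-19.745468)≈-35.109865; next y=1/5·11.253743+1/2·(-35.109865)≈-15.304184
n=8: y=-15.304184, sp=-2, e=sp−y=13.304184; I≈7.947667, D=e−e_prev≈26.557927; u=3/2·13.304184+1·7.947667+1/2·26.557927≈41.182906; next y=1/5·(-15.304184)+1/2·41.182906≈17.530616
n=9: y≈17.530616, sp=-2, e=sp−y≈-19.530616; I≈-11.582950, D=e−e_prev≈-32.834800; u=3/2·(-19.530616)+1·(-11.582950)+1/2·(-32.834800)≈-57.296274; next y=1/5·17.530616+1/2·(-57.296274)≈-25.142014

0 5 15.000 0.000
1 5 -5.000 7.500
2 5 21.750 -1.000
3 5 -11.525 10.675
4 5 31.545 -3.628
5 5 -23.002 15.047
6 -2 25.904 -8.492
7 -2 -35.110 11.254
8 -2 41.183 -15.304
9 -2 -57.296 17.531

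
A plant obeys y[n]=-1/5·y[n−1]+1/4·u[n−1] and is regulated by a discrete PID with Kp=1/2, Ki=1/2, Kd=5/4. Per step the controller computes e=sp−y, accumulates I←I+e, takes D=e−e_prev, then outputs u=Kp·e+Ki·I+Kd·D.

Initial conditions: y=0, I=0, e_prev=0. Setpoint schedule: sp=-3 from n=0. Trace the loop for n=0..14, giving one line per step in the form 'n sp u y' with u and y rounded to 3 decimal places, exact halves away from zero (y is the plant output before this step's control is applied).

(exact arithmetic carried between steps; '≈' marks a value shown rounded to 6 d.p. or computed from one; I and e_prev carry over from the previous line; the table rounds u and y to 3 d.p., halves away from zero)
n=0: y=0, sp=-3, e=sp−y=-3; I=-3, D=e−e_prev=-3; u=1/2·(-3)+1/2·(-3)+5/4·(-3)=-6.75; next y=-1/5·0+1/4·(-6.75)=-1.6875
n=1: y=-1.6875, sp=-3, e=sp−y=-1.3125; I=-4.3125, D=e−e_prev=1.6875; u=1/2·(-1.3125)+1/2·(-4.3125)+5/4·1.6875=-0.703125; next y=-1/5·(-1.6875)+1/4·(-0.703125)≈0.161719
n=2: y≈0.161719, sp=-3, e=sp−y≈-3.161719; I≈-7.474219, D=e−e_prev≈-1.849219; u=1/2·(-3.161719)+1/2·(-7.474219)+5/4·(-1.849219)≈-7.629492; next y=-1/5·0.161719+1/4·(-7.629492)≈-1.939717
n=3: y≈-1.939717, sp=-3, e=sp−y≈-1.060283; I≈-8.534502, D=e−e_prev≈2.101436; u=1/2·(-1.060283)+1/2·(-8.534502)+5/4·2.101436≈-2.170598; next y=-1/5·(-1.939717)+1/4·(-2.170598)≈-0.154706
n=4: y≈-0.154706, sp=-3, e=sp−y≈-2.845294; I≈-11.379796, D=e−e_prev≈-1.785011; u=1/2·(-2.845294)+1/2·(-11.379796)+5/4·(-1.785011)≈-9.343808; next y=-1/5·(-0.154706)+1/4·(-9.343808)≈-2.305011
n=5: y≈-2.305011, sp=-3, e=sp−y≈-0.694989; I≈-12.074785, D=e−e_prev≈2.150305; u=1/2·(-0.694989)+1/2·(-12.074785)+5/4·2.150305≈-3.697006; next y=-1/5·(-2.305011)+1/4·(-3.697006)≈-0.463249
n=6: y≈-0.463249, sp=-3, e=sp−y≈-2.536751; I≈-14.611536, D=e−e_prev≈-1.841761; u=1/2·(-2.536751)+1/2·(-14.611536)+5/4·(-1.841761)≈-10.876345; next y=-1/5·(-0.463249)+1/4·(-10.876345)≈-2.626436
n=7: y≈-2.626436, sp=-3, e=sp−y≈-0.373564; I≈-14.985099, D=e−e_prev≈2.163187; u=1/2·(-0.373564)+1/2·(-14.985099)+5/4·2.163187≈-4.975348; next y=-1/5·(-2.626436)+1/4·(-4.975348)≈-0.718550
n=8: y≈-0.718550, sp=-3, e=sp−y≈-2.281450; I≈-17.266550, D=e−e_prev≈-1.907887; u=1/2·(-2.281450)+1/2·(-17.266550)+5/4·(-1.907887)≈-12.158858; next y=-1/5·(-0.718550)+1/4·(-12.158858)≈-2.896005
n=9: y≈-2.896005, sp=-3, e=sp−y≈-0.103995; I≈-17.370545, D=e−e_prev≈2.177455; u=1/2·(-0.103995)+1/2·(-17.370545)+5/4·2.177455≈-6.015452; next y=-1/5·(-2.896005)+1/4·(-6.015452)≈-0.924662
n=10: y≈-0.924662, sp=-3, e=sp−y≈-2.075338; I≈-19.445883, D=e−e_prev≈-1.971343; u=1/2·(-2.075338)+1/2·(-19.445883)+5/4·(-1.971343)≈-13.224789; next y=-1/5·(-0.924662)+1/4·(-13.224789)≈-3.121265
n=11: y≈-3.121265, sp=-3, e=sp−y≈0.121265; I≈-19.324618, D=e−e_prev≈2.196603; u=1/2·0.121265+1/2·(-19.324618)+5/4·2.196603≈-6.855923; next y=-1/5·(-3.121265)+1/4·(-6.855923)≈-1.089728
n=12: y≈-1.089728, sp=-3, e=sp−y≈-1.910272; I≈-21.234890, D=e−e_prev≈-2.031537; u=1/2·(-1.910272)+1/2·(-21.234890)+5/4·(-2.031537)≈-14.112002; next y=-1/5·(-1.089728)+1/4·(-14.112002)≈-3.310055
n=13: y≈-3.310055, sp=-3, e=sp−y≈0.310055; I≈-20.924835, D=e−e_prev≈2.220327; u=1/2·0.310055+1/2·(-20.924835)+5/4·2.220327≈-7.531981; next y=-1/5·(-3.310055)+1/4·(-7.531981)≈-1.220984
n=14: y≈-1.220984, sp=-3, e=sp−y≈-1.779016; I≈-22.703851, D=e−e_prev≈-2.089071; u=1/2·(-1.779016)+1/2·(-22.703851)+5/4·(-2.089071)≈-14.852772; next y=-1/5·(-1.220984)+1/4·(-14.852772)≈-3.468996

0 -3 -6.750 0.000
1 -3 -0.703 -1.688
2 -3 -7.629 0.162
3 -3 -2.171 -1.940
4 -3 -9.344 -0.155
5 -3 -3.697 -2.305
6 -3 -10.876 -0.463
7 -3 -4.975 -2.626
8 -3 -12.159 -0.719
9 -3 -6.015 -2.896
10 -3 -13.225 -0.925
11 -3 -6.856 -3.121
12 -3 -14.112 -1.090
13 -3 -7.532 -3.310
14 -3 -14.853 -1.221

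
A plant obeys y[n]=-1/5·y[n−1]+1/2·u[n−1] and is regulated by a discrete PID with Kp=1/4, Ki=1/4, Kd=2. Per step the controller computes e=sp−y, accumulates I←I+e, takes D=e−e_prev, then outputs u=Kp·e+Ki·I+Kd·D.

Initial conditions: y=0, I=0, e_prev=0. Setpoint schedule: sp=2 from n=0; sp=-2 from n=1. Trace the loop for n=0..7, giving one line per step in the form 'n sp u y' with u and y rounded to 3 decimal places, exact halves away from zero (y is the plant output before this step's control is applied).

0 2 5.000 0.000
1 -2 -14.750 2.500
2 -2 23.063 -7.875
3 -2 -48.672 13.106
4 -2 89.673 -26.957
5 -2 -177.177 50.228
6 -2 336.291 -98.634
7 -2 -653.541 187.872

(exact arithmetic carried between steps; '≈' marks a value shown rounded to 6 d.p. or computed from one; I and e_prev carry over from the previous line; the table rounds u and y to 3 d.p., halves away from zero)
n=0: y=0, sp=2, e=sp−y=2; I=2, D=e−e_prev=2; u=1/4·2+1/4·2+2·2=5; next y=-1/5·0+1/2·5=2.5
n=1: y=2.5, sp=-2, e=sp−y=-4.5; I=-2.5, D=e−e_prev=-6.5; u=1/4·(-4.5)+1/4·(-2.5)+2·(-6.5)=-14.75; next y=-1/5·2.5+1/2·(-14.75)=-7.875
n=2: y=-7.875, sp=-2, e=sp−y=5.875; I=3.375, D=e−e_prev=10.375; u=1/4·5.875+1/4·3.375+2·10.375=23.0625; next y=-1/5·(-7.875)+1/2·23.0625=13.10625
n=3: y=13.10625, sp=-2, e=sp−y=-15.10625; I=-11.73125, D=e−e_prev=-20.98125; u=1/4·(-15.10625)+1/4·(-11.73125)+2·(-20.98125)=-48.671875; next y=-1/5·13.10625+1/2·(-48.671875)≈-26.957188
n=4: y≈-26.957188, sp=-2, e=sp−y≈24.957188; I≈13.225938, D=e−e_prev≈40.063438; u=1/4·24.957188+1/4·13.225938+2·40.063438≈89.672656; next y=-1/5·(-26.957188)+1/2·89.672656≈50.227766
n=5: y≈50.227766, sp=-2, e=sp−y≈-52.227766; I≈-39.001828, D=e−e_prev≈-77.184953; u=1/4·(-52.227766)+1/4·(-39.001828)+2·(-77.184953)≈-177.177305; next y=-1/5·50.227766+1/2·(-177.177305)≈-98.634205
n=6: y≈-98.634205, sp=-2, e=sp−y≈96.634205; I≈57.632377, D=e−e_prev≈148.861971; u=1/4·96.634205+1/4·57.632377+2·148.861971≈336.290588; next y=-1/5·(-98.634205)+1/2·336.290588≈187.872135
n=7: y≈187.872135, sp=-2, e=sp−y≈-189.872135; I≈-132.239758, D=e−e_prev≈-286.506341; u=1/4·(-189.872135)+1/4·(-132.239758)+2·(-286.506341)≈-653.540654; next y=-1/5·187.872135+1/2·(-653.540654)≈-364.344754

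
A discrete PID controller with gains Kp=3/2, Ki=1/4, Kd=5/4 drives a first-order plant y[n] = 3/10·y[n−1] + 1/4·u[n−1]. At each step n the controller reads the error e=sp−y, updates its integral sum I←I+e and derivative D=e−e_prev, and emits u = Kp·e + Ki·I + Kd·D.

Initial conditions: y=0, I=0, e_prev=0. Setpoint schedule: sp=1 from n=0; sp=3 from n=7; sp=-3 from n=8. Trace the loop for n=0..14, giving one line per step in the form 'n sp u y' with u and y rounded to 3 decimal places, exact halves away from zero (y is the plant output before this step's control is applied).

(exact arithmetic carried between steps; '≈' marks a value shown rounded to 6 d.p. or computed from one; I and e_prev carry over from the previous line; the table rounds u and y to 3 d.p., halves away from zero)
n=0: y=0, sp=1, e=sp−y=1; I=1, D=e−e_prev=1; u=3/2·1+1/4·1+5/4·1=3; next y=3/10·0+1/4·3=0.75
n=1: y=0.75, sp=1, e=sp−y=0.25; I=1.25, D=e−e_prev=-0.75; u=3/2·0.25+1/4·1.25+5/4·(-0.75)=-0.25; next y=3/10·0.75+1/4·(-0.25)=0.1625
n=2: y=0.1625, sp=1, e=sp−y=0.8375; I=2.0875, D=e−e_prev=0.5875; u=3/2·0.8375+1/4·2.0875+5/4·0.5875=2.5125; next y=3/10·0.1625+1/4·2.5125=0.676875
n=3: y=0.676875, sp=1, e=sp−y=0.323125; I=2.410625, D=e−e_prev=-0.514375; u=3/2·0.323125+1/4·2.410625+5/4·(-0.514375)=0.444375; next y=3/10·0.676875+1/4·0.444375≈0.314156
n=4: y≈0.314156, sp=1, e=sp−y≈0.685844; I≈3.096469, D=e−e_prev≈0.362719; u=3/2·0.685844+1/4·3.096469+5/4·0.362719≈2.256281; next y=3/10·0.314156+1/4·2.256281≈0.658317
n=5: y≈0.658317, sp=1, e=sp−y≈0.341683; I≈3.438152, D=e−e_prev≈-0.344161; u=3/2·0.341683+1/4·3.438152+5/4·(-0.344161)≈0.941861; next y=3/10·0.658317+1/4·0.941861≈0.432960
n=6: y≈0.432960, sp=1, e=sp−y≈0.567040; I≈4.005191, D=e−e_prev≈0.225357; u=3/2·0.567040+1/4·4.005191+5/4·0.225357≈2.133553; next y=3/10·0.432960+1/4·2.133553≈0.663276
n=7: y≈0.663276, sp=3, e=sp−y≈2.336724; I≈6.341915, D=e−e_prev≈1.769684; u=3/2·2.336724+1/4·6.341915+5/4·1.769684≈7.302669; next y=3/10·0.663276+1/4·7.302669≈2.024650
n=8: y≈2.024650, sp=-3, e=sp−y≈-5.024650; I≈1.317265, D=e−e_prev≈-7.361374; u=3/2·(-5.024650)+1/4·1.317265+5/4·(-7.361374)≈-16.409376; next y=3/10·2.024650+1/4·(-16.409376)≈-3.494949
n=9: y≈-3.494949, sp=-3, e=sp−y≈0.494949; I≈1.812214, D=e−e_prev≈5.519599; u=3/2·0.494949+1/4·1.812214+5/4·5.519599≈8.094976; next y=3/10·(-3.494949)+1/4·8.094976≈0.975259
n=10: y≈0.975259, sp=-3, e=sp−y≈-3.975259; I≈-2.163046, D=e−e_prev≈-4.470208; u=3/2·(-3.975259)+1/4·(-2.163046)+5/4·(-4.470208)≈-12.091411; next y=3/10·0.975259+1/4·(-12.091411)≈-2.730275
n=11: y≈-2.730275, sp=-3, e=sp−y≈-0.269725; I≈-2.432771, D=e−e_prev≈3.705534; u=3/2·(-0.269725)+1/4·(-2.432771)+5/4·3.705534≈3.619137; next y=3/10·(-2.730275)+1/4·3.619137≈0.085702
n=12: y≈0.085702, sp=-3, e=sp−y≈-3.085702; I≈-5.518473, D=e−e_prev≈-2.815977; u=3/2·(-3.085702)+1/4·(-5.518473)+5/4·(-2.815977)≈-9.528142; next y=3/10·0.085702+1/4·(-9.528142)≈-2.356325
n=13: y≈-2.356325, sp=-3, e=sp−y≈-0.643675; I≈-6.162148, D=e−e_prev≈2.442027; u=3/2·(-0.643675)+1/4·(-6.162148)+5/4·2.442027≈0.546484; next y=3/10·(-2.356325)+1/4·0.546484≈-0.570276
n=14: y≈-0.570276, sp=-3, e=sp−y≈-2.429724; I≈-8.591871, D=e−e_prev≈-1.786048; u=3/2·(-2.429724)+1/4·(-8.591871)+5/4·(-1.786048)≈-8.025114; next y=3/10·(-0.570276)+1/4·(-8.025114)≈-2.177361

0 1 3.000 0.000
1 1 -0.250 0.750
2 1 2.513 0.163
3 1 0.444 0.677
4 1 2.256 0.314
5 1 0.942 0.658
6 1 2.134 0.433
7 3 7.303 0.663
8 -3 -16.409 2.025
9 -3 8.095 -3.495
10 -3 -12.091 0.975
11 -3 3.619 -2.730
12 -3 -9.528 0.086
13 -3 0.546 -2.356
14 -3 -8.025 -0.570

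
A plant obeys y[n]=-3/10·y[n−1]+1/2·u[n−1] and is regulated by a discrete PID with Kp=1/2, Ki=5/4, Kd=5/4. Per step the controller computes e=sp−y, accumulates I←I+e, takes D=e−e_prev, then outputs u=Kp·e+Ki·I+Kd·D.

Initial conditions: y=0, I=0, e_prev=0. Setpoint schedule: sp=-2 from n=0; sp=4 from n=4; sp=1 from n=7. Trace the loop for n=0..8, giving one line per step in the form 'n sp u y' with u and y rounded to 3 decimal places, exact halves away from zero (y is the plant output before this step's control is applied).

(exact arithmetic carried between steps; '≈' marks a value shown rounded to 6 d.p. or computed from one; I and e_prev carry over from the previous line; the table rounds u and y to 3 d.p., halves away from zero)
n=0: y=0, sp=-2, e=sp−y=-2; I=-2, D=e−e_prev=-2; u=1/2·(-2)+5/4·(-2)+5/4·(-2)=-6; next y=-3/10·0+1/2·(-6)=-3
n=1: y=-3, sp=-2, e=sp−y=1; I=-1, D=e−e_prev=3; u=1/2·1+5/4·(-1)+5/4·3=3; next y=-3/10·(-3)+1/2·3=2.4
n=2: y=2.4, sp=-2, e=sp−y=-4.4; I=-5.4, D=e−e_prev=-5.4; u=1/2·(-4.4)+5/4·(-5.4)+5/4·(-5.4)=-15.7; next y=-3/10·2.4+1/2·(-15.7)=-8.57
n=3: y=-8.57, sp=-2, e=sp−y=6.57; I=1.17, D=e−e_prev=10.97; u=1/2·6.57+5/4·1.17+5/4·10.97=18.46; next y=-3/10·(-8.57)+1/2·18.46=11.801
n=4: y=11.801, sp=4, e=sp−y=-7.801; I=-6.631, D=e−e_prev=-14.371; u=1/2·(-7.801)+5/4·(-6.631)+5/4·(-14.371)=-30.153; next y=-3/10·11.801+1/2·(-30.153)=-18.6168
n=5: y=-18.6168, sp=4, e=sp−y=22.6168; I=15.9858, D=e−e_prev=30.4178; u=1/2·22.6168+5/4·15.9858+5/4·30.4178=69.3129; next y=-3/10·(-18.6168)+1/2·69.3129=40.24149
n=6: y=40.24149, sp=4, e=sp−y=-36.24149; I=-20.25569, D=e−e_prev=-58.85829; u=1/2·(-36.24149)+5/4·(-20.25569)+5/4·(-58.85829)=-117.01322; next y=-3/10·40.24149+1/2·(-117.01322)=-70.579057
n=7: y=-70.579057, sp=1, e=sp−y=71.579057; I=51.323367, D=e−e_prev=107.820547; u=1/2·71.579057+5/4·51.323367+5/4·107.820547=234.719421; next y=-3/10·(-70.579057)+1/2·234.719421≈138.533428
n=8: y≈138.533428, sp=1, e=sp−y≈-137.533428; I≈-86.210061, D=e−e_prev≈-209.112485; u=1/2·(-137.533428)+5/4·(-86.210061)+5/4·(-209.112485)≈-437.919895; next y=-3/10·138.533428+1/2·(-437.919895)≈-260.519976

0 -2 -6.000 0.000
1 -2 3.000 -3.000
2 -2 -15.700 2.400
3 -2 18.460 -8.570
4 4 -30.153 11.801
5 4 69.313 -18.617
6 4 -117.013 40.241
7 1 234.719 -70.579
8 1 -437.920 138.533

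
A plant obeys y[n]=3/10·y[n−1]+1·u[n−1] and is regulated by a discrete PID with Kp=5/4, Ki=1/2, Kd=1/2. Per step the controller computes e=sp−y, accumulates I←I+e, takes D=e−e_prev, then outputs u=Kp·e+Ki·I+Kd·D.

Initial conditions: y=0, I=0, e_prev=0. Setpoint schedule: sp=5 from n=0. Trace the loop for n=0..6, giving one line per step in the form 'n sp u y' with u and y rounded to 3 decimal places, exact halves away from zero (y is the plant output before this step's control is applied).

0 5 11.250 0.000
1 5 -14.063 11.250
2 5 37.797 -10.688
3 5 -67.204 34.591
4 5 146.329 -56.827
5 5 -287.208 129.281
6 5 593.541 -248.424

(exact arithmetic carried between steps; '≈' marks a value shown rounded to 6 d.p. or computed from one; I and e_prev carry over from the previous line; the table rounds u and y to 3 d.p., halves away from zero)
n=0: y=0, sp=5, e=sp−y=5; I=5, D=e−e_prev=5; u=5/4·5+1/2·5+1/2·5=11.25; next y=3/10·0+1·11.25=11.25
n=1: y=11.25, sp=5, e=sp−y=-6.25; I=-1.25, D=e−e_prev=-11.25; u=5/4·(-6.25)+1/2·(-1.25)+1/2·(-11.25)=-14.0625; next y=3/10·11.25+1·(-14.0625)=-10.6875
n=2: y=-10.6875, sp=5, e=sp−y=15.6875; I=14.4375, D=e−e_prev=21.9375; u=5/4·15.6875+1/2·14.4375+1/2·21.9375=37.796875; next y=3/10·(-10.6875)+1·37.796875=34.590625
n=3: y=34.590625, sp=5, e=sp−y=-29.590625; I=-15.153125, D=e−e_prev=-45.278125; u=5/4·(-29.590625)+1/2·(-15.153125)+1/2·(-45.278125)≈-67.203906; next y=3/10·34.590625+1·(-67.203906)≈-56.826719
n=4: y≈-56.826719, sp=5, e=sp−y≈61.826719; I≈46.673594, D=e−e_prev≈91.417344; u=5/4·61.826719+1/2·46.673594+1/2·91.417344≈146.328867; next y=3/10·(-56.826719)+1·146.328867≈129.280852
n=5: y≈129.280852, sp=5, e=sp−y≈-124.280852; I≈-77.607258, D=e−e_prev≈-186.107570; u=5/4·(-124.280852)+1/2·(-77.607258)+1/2·(-186.107570)≈-287.208479; next y=3/10·129.280852+1·(-287.208479)≈-248.424223
n=6: y≈-248.424223, sp=5, e=sp−y≈253.424223; I≈175.816965, D=e−e_prev≈377.705075; u=5/4·253.424223+1/2·175.816965+1/2·377.705075≈593.541299; next y=3/10·(-248.424223)+1·593.541299≈519.014032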